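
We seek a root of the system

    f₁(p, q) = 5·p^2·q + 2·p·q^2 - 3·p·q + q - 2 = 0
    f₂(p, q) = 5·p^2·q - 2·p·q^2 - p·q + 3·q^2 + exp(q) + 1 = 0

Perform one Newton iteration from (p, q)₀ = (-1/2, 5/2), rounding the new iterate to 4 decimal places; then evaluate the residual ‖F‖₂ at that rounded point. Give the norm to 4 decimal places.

At (-1/2, 5/2): F = (1.1250, 42.557494).
Jacobian J = [[10·p·q + 2·q^2 - 3·q, 5·p^2 + 4·p·q - 3·p + 1], [10·p·q - 2·q^2 - q, 5·p^2 - 4·p·q - p + 6·q + exp(q)]].
At the point, J = [[-7.5000, -1.2500], [-27.5000, 33.932494]] (det J = -288.868705).
Solving J·Δ = −F gives Δ = (0.3163, -0.9978).
Then the next iterate is (p, q)₁ = (-0.1837, 1.5022).
Re-evaluating at (-0.1837, 1.5022): F = (-0.245550, 13.619869), so ‖F‖₂ = 13.6221.

13.6221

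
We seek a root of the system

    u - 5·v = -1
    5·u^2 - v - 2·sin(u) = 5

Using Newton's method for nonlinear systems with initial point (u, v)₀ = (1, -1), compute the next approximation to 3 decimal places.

At (1, -1): F = (7.000, -0.68294).
Jacobian J = [[1, -5], [10·u - 2·cos(u), -1]].
At the point, J = [[1.000, -5.000], [8.91940, -1.000]] (det J = 43.59698).
Solving J·Δ = −F gives Δ = (0.239, 1.448).
Then the next iterate is (u, v)₁ = (1.239, 0.448).

(1.239, 0.448)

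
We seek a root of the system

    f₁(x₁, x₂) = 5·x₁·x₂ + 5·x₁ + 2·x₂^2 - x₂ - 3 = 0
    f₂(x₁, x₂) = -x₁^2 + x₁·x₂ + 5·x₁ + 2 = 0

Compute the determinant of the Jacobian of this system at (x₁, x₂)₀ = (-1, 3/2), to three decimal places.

J = [[5·x₂ + 5, 5·x₁ + 4·x₂ - 1], [-2·x₁ + x₂ + 5, x₁]].
At the point, J = [[12.500, 0.000], [8.500, -1.000]].
det J = -12.500.

-12.500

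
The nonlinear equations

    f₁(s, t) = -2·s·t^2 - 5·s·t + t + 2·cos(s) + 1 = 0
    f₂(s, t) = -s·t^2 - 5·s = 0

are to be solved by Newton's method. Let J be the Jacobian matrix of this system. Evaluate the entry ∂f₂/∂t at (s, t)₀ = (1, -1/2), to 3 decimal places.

∂f₂/∂t = -2·s·t.
At (1, -1/2) this is 1.000.

1.000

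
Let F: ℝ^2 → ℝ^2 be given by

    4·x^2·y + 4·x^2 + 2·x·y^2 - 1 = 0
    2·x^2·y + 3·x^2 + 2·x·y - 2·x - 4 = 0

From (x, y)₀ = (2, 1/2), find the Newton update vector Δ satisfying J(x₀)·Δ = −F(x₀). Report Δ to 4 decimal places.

At (2, 1/2): F = (24.0000, 10.0000).
Jacobian J = [[8·x·y + 8·x + 2·y^2, 4·x^2 + 4·x·y], [4·x·y + 6·x + 2·y - 2, 2·x^2 + 2·x]].
At the point, J = [[24.5000, 20.0000], [15.0000, 12.0000]] (det J = -6.0000).
Solving J·Δ = −F gives Δ = (14.6667, -19.1667).

(14.6667, -19.1667)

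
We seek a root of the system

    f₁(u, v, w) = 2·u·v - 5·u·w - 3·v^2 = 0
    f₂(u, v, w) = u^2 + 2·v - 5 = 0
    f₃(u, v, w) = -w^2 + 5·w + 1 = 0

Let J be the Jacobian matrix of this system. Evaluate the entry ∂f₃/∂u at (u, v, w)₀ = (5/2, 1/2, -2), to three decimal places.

∂f₃/∂u = 0.
At (5/2, 1/2, -2) this is 0.000.

0.000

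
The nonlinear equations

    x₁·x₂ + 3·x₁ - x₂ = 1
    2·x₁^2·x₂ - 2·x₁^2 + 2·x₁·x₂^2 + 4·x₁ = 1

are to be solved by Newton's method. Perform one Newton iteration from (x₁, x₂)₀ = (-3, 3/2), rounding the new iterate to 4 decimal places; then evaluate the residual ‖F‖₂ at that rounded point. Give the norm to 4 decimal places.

387.0766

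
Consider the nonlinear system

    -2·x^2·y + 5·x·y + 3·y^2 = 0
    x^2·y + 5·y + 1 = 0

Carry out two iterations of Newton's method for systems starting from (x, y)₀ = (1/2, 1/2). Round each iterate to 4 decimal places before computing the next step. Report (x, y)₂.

At (1/2, 1/2): F = (1.7500, 3.6250).
Jacobian J = [[-4·x·y + 5·y, -2·x^2 + 5·x + 6·y], [2·x·y, x^2 + 5]].
At the point, J = [[1.5000, 5.0000], [0.5000, 5.2500]] (det J = 5.3750).
Solving J·Δ = −F gives Δ = (1.6628, -0.8488).
Then the next iterate is (x, y)₁ = (2.1628, -0.3488).
Round to (2.1628, -0.3488) and repeat: F = (-0.143773, -2.375583), J = [[1.273539, -0.634208], [-1.508769, 9.677704]].
Δ = (0.2549, 0.2852), so (x, y)₂ = (2.4177, -0.0636).

(2.4177, -0.0636)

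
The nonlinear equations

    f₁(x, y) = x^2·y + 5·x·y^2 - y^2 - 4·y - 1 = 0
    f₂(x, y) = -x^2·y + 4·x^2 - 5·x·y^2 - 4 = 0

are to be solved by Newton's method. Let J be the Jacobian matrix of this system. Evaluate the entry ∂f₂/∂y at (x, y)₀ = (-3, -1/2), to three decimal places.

-24.000

∂f₂/∂y = -x^2 - 10·x·y.
At (-3, -1/2) this is -24.000.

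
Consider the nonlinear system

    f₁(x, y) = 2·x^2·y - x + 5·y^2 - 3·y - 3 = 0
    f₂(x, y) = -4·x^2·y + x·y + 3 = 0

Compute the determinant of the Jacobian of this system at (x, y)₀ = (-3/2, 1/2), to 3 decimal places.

-0.250

J = [[4·x·y - 1, 2·x^2 + 10·y - 3], [-8·x·y + y, -4·x^2 + x]].
At the point, J = [[-4.000, 6.500], [6.500, -10.500]].
det J = -0.250.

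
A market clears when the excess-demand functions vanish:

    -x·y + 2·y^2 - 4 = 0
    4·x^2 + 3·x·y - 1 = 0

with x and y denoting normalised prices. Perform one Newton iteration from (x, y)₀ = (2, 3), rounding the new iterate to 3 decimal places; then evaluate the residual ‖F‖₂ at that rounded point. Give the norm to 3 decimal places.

At (2, 3): F = (8.000, 33.000).
Jacobian J = [[-y, -x + 4·y], [8·x + 3·y, 3·x]].
At the point, J = [[-3.000, 10.000], [25.000, 6.000]] (det J = -268.000).
Solving J·Δ = −F gives Δ = (-1.052, -1.116).
Then the next iterate is (x, y)₁ = (0.948, 1.884).
Re-evaluating at (0.948, 1.884): F = (1.31288, 7.95291), so ‖F‖₂ = 8.061.

8.061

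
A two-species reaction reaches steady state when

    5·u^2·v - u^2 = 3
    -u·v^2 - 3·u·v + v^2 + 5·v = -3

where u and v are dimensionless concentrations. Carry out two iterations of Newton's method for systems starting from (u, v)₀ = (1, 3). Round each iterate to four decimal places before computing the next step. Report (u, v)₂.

(-2.8608, -1.3115)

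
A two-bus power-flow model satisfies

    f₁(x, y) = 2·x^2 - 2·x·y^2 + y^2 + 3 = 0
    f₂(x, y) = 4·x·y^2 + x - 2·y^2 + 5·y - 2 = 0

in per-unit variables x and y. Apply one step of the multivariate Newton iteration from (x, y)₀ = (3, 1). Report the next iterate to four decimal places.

(1.1333, 0.7333)

At (3, 1): F = (16.0000, 16.0000).
Jacobian J = [[4·x - 2·y^2, -4·x·y + 2·y], [4·y^2 + 1, 8·x·y - 4·y + 5]].
At the point, J = [[10.0000, -10.0000], [5.0000, 25.0000]] (det J = 300.0000).
Solving J·Δ = −F gives Δ = (-1.8667, -0.2667).
Then the next iterate is (x, y)₁ = (1.1333, 0.7333).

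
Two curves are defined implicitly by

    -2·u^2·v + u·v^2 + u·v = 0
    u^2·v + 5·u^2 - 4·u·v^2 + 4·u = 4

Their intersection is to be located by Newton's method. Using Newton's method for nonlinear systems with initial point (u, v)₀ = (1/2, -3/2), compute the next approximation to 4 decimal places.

At (1/2, -3/2): F = (1.1250, -5.6250).
Jacobian J = [[-4·u·v + v^2 + v, -2·u^2 + 2·u·v + u], [2·u·v + 10·u - 4·v^2 + 4, u^2 - 8·u·v]].
At the point, J = [[3.7500, -1.5000], [-1.5000, 6.2500]] (det J = 21.1875).
Solving J·Δ = −F gives Δ = (0.0664, 0.9159).
Then the next iterate is (u, v)₁ = (0.5664, -0.5841).

(0.5664, -0.5841)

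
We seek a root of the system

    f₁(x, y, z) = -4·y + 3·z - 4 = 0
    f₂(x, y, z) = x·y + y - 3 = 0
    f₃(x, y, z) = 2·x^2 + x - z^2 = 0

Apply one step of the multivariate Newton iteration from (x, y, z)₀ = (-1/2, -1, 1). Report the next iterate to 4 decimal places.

At (-1/2, -1, 1): F = (3.0000, -3.5000, -1.0000).
Jacobian J = [[0, -4, 3], [y, x + 1, 0], [4·x + 1, 0, -2·z]].
At the point, J = [[0.0000, -4.0000, 3.0000], [-1.0000, 0.5000, 0.0000], [-1.0000, 0.0000, -2.0000]] (det J = 9.5000).
Solving J·Δ = −F gives Δ = (-2.7895, 1.4211, 0.8947).
Then the next iterate is (x, y, z)₁ = (-3.2895, 0.4211, 1.8947).

(-3.2895, 0.4211, 1.8947)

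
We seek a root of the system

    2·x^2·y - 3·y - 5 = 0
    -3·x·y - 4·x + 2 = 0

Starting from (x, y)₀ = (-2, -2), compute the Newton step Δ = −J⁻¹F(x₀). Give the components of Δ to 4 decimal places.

(0.9302, 0.0233)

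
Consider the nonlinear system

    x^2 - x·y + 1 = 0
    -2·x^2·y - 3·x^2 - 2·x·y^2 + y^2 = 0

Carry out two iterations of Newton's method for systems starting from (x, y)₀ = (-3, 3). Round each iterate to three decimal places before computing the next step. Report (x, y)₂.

At (-3, 3): F = (19.000, -18.000).
Jacobian J = [[2·x - y, -x], [-4·x·y - 6·x - 2·y^2, -2·x^2 - 4·x·y + 2·y]].
At the point, J = [[-9.000, 3.000], [36.000, 24.000]] (det J = -324.000).
Solving J·Δ = −F gives Δ = (1.574, -1.611).
Then the next iterate is (x, y)₁ = (-1.426, 1.389).
Round to (-1.426, 1.389) and repeat: F = (5.01419, -4.31768), J = [[-4.241, 1.426], [12.62021, 6.63390]].
Δ = (0.855, -0.975), so (x, y)₂ = (-0.571, 0.414).

(-0.571, 0.414)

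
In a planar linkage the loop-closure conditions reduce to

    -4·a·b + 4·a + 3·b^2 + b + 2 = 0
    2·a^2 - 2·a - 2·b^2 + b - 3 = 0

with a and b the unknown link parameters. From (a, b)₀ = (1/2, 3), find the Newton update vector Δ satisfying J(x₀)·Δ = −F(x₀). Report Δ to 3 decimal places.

At (1/2, 3): F = (28.000, -18.500).
Jacobian J = [[-4·b + 4, -4·a + 6·b + 1], [4·a - 2, -4·b + 1]].
At the point, J = [[-8.000, 17.000], [0.000, -11.000]] (det J = 88.000).
Solving J·Δ = −F gives Δ = (-0.074, -1.682).

(-0.074, -1.682)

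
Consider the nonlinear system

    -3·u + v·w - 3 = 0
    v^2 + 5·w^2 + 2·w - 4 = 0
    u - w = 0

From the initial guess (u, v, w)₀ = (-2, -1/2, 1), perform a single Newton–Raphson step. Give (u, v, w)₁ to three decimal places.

At (-2, -1/2, 1): F = (2.500, 3.250, -3.000).
Jacobian J = [[-3, w, v], [0, 2·v, 10·w + 2], [1, 0, -1]].
At the point, J = [[-3.000, 1.000, -0.500], [0.000, -1.000, 12.000], [1.000, 0.000, -1.000]] (det J = 8.500).
Solving J·Δ = −F gives Δ = (3.382, 7.838, 0.382).
Then the next iterate is (u, v, w)₁ = (1.382, 7.338, 1.382).

(1.382, 7.338, 1.382)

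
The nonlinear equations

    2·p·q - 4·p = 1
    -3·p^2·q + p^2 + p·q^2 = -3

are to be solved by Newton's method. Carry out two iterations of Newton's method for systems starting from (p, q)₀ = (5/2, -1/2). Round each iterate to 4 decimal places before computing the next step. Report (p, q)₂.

(-1.3612, 0.4011)

At (5/2, -1/2): F = (-13.5000, 19.2500).
Jacobian J = [[2·q - 4, 2·p], [-6·p·q + 2·p + q^2, -3·p^2 + 2·p·q]].
At the point, J = [[-5.0000, 5.0000], [12.7500, -21.2500]] (det J = 42.5000).
Solving J·Δ = −F gives Δ = (-4.4853, -1.7853).
Then the next iterate is (p, q)₁ = (-1.9853, -2.2853).
Round to (-1.9853, -2.2853) and repeat: F = (16.015212, 23.594951), J = [[-8.5706, -3.9706], [-25.970040, -2.750236]].
Δ = (0.6241, 2.6864), so (p, q)₂ = (-1.3612, 0.4011).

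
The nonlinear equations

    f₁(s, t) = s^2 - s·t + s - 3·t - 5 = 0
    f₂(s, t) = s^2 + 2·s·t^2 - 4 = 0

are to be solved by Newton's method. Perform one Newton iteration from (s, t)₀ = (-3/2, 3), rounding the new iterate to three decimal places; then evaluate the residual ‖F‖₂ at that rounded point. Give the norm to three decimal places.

1.646

At (-3/2, 3): F = (-8.750, -28.750).
Jacobian J = [[2·s - t + 1, -s - 3], [2·s + 2·t^2, 4·s·t]].
At the point, J = [[-5.000, -1.500], [15.000, -18.000]] (det J = 112.500).
Solving J·Δ = −F gives Δ = (-1.017, -2.444).
Then the next iterate is (s, t)₁ = (-2.517, 0.556).
Re-evaluating at (-2.517, 0.556): F = (-1.45026, 0.77910), so ‖F‖₂ = 1.646.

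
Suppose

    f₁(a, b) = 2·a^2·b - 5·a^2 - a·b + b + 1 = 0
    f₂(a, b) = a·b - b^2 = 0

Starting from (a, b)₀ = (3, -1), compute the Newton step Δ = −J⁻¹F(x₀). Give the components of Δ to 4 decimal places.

(-1.2487, 0.5503)

At (3, -1): F = (-60.0000, -4.0000).
Jacobian J = [[4·a·b - 10·a - b, 2·a^2 - a + 1], [b, a - 2·b]].
At the point, J = [[-41.0000, 16.0000], [-1.0000, 5.0000]] (det J = -189.0000).
Solving J·Δ = −F gives Δ = (-1.2487, 0.5503).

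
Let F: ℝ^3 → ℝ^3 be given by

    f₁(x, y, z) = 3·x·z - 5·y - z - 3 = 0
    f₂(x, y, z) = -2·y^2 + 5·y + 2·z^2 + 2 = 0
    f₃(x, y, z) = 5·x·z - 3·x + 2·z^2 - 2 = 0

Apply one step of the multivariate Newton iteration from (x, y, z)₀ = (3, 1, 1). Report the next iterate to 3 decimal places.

At (3, 1, 1): F = (0.000, 7.000, 6.000).
Jacobian J = [[3·z, -5, 3·x - 1], [0, -4·y + 5, 4·z], [5·z - 3, 0, 5·x + 4·z]].
At the point, J = [[3.000, -5.000, 8.000], [0.000, 1.000, 4.000], [2.000, 0.000, 19.000]] (det J = 1.000).
Solving J·Δ = −F gives Δ = (-497.000, -215.000, 52.000).
Then the next iterate is (x, y, z)₁ = (-494.000, -214.000, 53.000).

(-494.000, -214.000, 53.000)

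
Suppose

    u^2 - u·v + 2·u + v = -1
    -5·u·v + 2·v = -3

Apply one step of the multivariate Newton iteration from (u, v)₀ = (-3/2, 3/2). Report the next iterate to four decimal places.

At (-3/2, 3/2): F = (4.0000, 17.2500).
Jacobian J = [[2·u - v + 2, -u + 1], [-5·v, -5·u + 2]].
At the point, J = [[-2.5000, 2.5000], [-7.5000, 9.5000]] (det J = -5.0000).
Solving J·Δ = −F gives Δ = (-1.0250, -2.6250).
Then the next iterate is (u, v)₁ = (-2.5250, -1.1250).

(-2.5250, -1.1250)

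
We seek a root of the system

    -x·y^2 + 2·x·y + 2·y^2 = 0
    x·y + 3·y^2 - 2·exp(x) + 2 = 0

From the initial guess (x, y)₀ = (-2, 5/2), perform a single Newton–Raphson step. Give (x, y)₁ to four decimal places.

(-3.0144, 1.4832)

At (-2, 5/2): F = (15.0000, 15.479329).
Jacobian J = [[-y^2 + 2·y, -2·x·y + 2·x + 4·y], [y - 2·exp(x), x + 6·y]].
At the point, J = [[-1.2500, 16.0000], [2.229329, 13.0000]] (det J = -51.919271).
Solving J·Δ = −F gives Δ = (-1.0144, -1.0168).
Then the next iterate is (x, y)₁ = (-3.0144, 1.4832).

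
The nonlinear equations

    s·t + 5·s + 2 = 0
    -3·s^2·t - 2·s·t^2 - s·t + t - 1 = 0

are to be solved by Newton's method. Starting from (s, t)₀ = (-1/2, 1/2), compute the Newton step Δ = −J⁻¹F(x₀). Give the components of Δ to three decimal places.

(0.152, 0.171)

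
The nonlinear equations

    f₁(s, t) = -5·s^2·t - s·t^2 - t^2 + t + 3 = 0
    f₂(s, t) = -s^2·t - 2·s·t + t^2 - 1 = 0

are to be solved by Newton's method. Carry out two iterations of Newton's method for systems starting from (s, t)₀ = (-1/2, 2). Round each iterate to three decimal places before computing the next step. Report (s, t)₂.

(-1.063, 0.636)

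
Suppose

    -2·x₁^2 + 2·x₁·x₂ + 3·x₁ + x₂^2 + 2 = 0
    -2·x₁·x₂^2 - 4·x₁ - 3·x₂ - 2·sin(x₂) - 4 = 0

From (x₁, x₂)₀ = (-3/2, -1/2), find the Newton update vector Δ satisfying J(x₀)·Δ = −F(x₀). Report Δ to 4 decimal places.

(0.7690, 0.2255)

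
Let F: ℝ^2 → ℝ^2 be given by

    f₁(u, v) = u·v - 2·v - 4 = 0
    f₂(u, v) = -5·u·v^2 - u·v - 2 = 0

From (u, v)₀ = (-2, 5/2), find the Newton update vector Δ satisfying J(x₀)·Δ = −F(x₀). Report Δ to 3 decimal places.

(-93.200, -61.750)

At (-2, 5/2): F = (-14.000, 65.500).
Jacobian J = [[v, u - 2], [-5·v^2 - v, -10·u·v - u]].
At the point, J = [[2.500, -4.000], [-33.750, 52.000]] (det J = -5.000).
Solving J·Δ = −F gives Δ = (-93.200, -61.750).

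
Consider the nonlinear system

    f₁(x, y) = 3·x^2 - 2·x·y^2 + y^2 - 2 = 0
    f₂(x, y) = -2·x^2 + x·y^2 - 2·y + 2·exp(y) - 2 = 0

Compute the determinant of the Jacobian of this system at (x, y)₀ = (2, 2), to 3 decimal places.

35.112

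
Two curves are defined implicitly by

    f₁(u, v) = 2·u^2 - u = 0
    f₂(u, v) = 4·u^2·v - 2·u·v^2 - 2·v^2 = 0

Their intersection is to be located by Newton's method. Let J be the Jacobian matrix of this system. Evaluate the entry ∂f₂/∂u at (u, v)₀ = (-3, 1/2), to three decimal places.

-12.500

∂f₂/∂u = 8·u·v - 2·v^2.
At (-3, 1/2) this is -12.500.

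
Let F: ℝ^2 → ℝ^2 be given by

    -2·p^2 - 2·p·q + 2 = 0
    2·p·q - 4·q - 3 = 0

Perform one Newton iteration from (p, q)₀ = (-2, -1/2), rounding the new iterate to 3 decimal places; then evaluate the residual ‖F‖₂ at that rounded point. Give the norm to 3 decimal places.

1.584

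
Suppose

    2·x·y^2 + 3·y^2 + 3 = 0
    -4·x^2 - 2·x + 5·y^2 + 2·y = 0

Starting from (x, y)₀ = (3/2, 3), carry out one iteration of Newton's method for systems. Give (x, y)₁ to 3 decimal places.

(1.111, 1.611)

At (3/2, 3): F = (57.000, 39.000).
Jacobian J = [[2·y^2, 4·x·y + 6·y], [-8·x - 2, 10·y + 2]].
At the point, J = [[18.000, 36.000], [-14.000, 32.000]] (det J = 1080.000).
Solving J·Δ = −F gives Δ = (-0.389, -1.389).
Then the next iterate is (x, y)₁ = (1.111, 1.611).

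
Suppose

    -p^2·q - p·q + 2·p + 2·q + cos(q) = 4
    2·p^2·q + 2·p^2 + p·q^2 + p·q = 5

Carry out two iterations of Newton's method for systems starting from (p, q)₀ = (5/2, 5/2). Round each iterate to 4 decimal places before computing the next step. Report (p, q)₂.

At (5/2, 5/2): F = (-16.676144, 60.6250).
Jacobian J = [[-2·p·q - q + 2, -p^2 - p - sin(q) + 2], [4·p·q + 4·p + q^2 + q, 2·p^2 + 2·p·q + p]].
At the point, J = [[-13.0000, -7.348472], [43.7500, 27.5000]] (det J = -36.004344).
Solving J·Δ = −F gives Δ = (-0.3636, -1.6260).
Then the next iterate is (p, q)₁ = (2.1364, 0.8740).
Round to (2.1364, 0.8740) and repeat: F = (-3.193765, 15.605798), J = [[-2.608427, -5.467507], [17.652330, 14.999237]].
Δ = (-0.6520, -0.2731), so (p, q)₂ = (1.4844, 0.6009).

(1.4844, 0.6009)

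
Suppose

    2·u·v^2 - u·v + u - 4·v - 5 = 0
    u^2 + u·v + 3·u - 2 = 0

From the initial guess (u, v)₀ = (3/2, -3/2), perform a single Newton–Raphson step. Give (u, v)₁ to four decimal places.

(0.7937, -1.0479)

At (3/2, -3/2): F = (11.5000, 2.5000).
Jacobian J = [[2·v^2 - v + 1, 4·u·v - u - 4], [2·u + v + 3, u]].
At the point, J = [[7.0000, -14.5000], [4.5000, 1.5000]] (det J = 75.7500).
Solving J·Δ = −F gives Δ = (-0.7063, 0.4521).
Then the next iterate is (u, v)₁ = (0.7937, -1.0479).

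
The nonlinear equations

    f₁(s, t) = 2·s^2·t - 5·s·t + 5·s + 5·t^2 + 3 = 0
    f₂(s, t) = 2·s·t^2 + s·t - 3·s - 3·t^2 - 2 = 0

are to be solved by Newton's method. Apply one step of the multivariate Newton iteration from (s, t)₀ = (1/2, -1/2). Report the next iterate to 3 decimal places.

At (1/2, -1/2): F = (7.750, -4.250).
Jacobian J = [[4·s·t - 5·t + 5, 2·s^2 - 5·s + 10·t], [2·t^2 + t - 3, 4·s·t + s - 6·t]].
At the point, J = [[6.500, -7.000], [-3.000, 2.500]] (det J = -4.750).
Solving J·Δ = −F gives Δ = (-2.184, -0.921).
Then the next iterate is (s, t)₁ = (-1.684, -1.421).

(-1.684, -1.421)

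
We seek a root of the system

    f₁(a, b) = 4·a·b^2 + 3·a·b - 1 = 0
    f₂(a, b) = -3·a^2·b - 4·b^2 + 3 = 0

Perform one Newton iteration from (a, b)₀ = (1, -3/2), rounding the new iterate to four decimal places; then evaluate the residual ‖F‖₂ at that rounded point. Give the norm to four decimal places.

At (1, -3/2): F = (3.5000, -1.5000).
Jacobian J = [[4·b^2 + 3·b, 8·a·b + 3·a], [-6·a·b, -3·a^2 - 8·b]].
At the point, J = [[4.5000, -9.0000], [9.0000, 9.0000]] (det J = 121.5000).
Solving J·Δ = −F gives Δ = (-0.1481, 0.3148).
Then the next iterate is (a, b)₁ = (0.8519, -1.1852).
Re-evaluating at (0.8519, -1.1852): F = (0.757637, -0.038378), so ‖F‖₂ = 0.7586.

0.7586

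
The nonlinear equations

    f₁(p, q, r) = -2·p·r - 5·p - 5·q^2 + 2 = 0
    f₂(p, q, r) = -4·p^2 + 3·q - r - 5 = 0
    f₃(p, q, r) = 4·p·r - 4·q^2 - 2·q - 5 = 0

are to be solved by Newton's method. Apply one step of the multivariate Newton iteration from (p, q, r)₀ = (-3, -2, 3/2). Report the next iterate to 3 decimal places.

(-1.121, -1.226, 0.426)

At (-3, -2, 3/2): F = (6.000, -48.500, -35.000).
Jacobian J = [[-2·r - 5, -10·q, -2·p], [-8·p, 3, -1], [4·r, -8·q - 2, 4·p]].
At the point, J = [[-8.000, 20.000, 6.000], [24.000, 3.000, -1.000], [6.000, 14.000, -12.000]] (det J = 7724.000).
Solving J·Δ = −F gives Δ = (1.879, 0.774, -1.074).
Then the next iterate is (p, q, r)₁ = (-1.121, -1.226, 0.426).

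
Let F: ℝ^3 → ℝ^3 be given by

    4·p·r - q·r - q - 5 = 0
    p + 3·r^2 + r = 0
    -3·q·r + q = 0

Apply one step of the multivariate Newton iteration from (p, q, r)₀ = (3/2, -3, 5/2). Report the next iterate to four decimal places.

(1.0797, -1.9324, 1.1044)

At (3/2, -3, 5/2): F = (20.5000, 22.7500, 19.5000).
Jacobian J = [[4·r, -r - 1, 4·p - q], [1, 0, 6·r + 1], [0, -3·r + 1, -3·q]].
At the point, J = [[10.0000, -3.5000, 9.0000], [1.0000, 0.0000, 16.0000], [0.0000, -6.5000, 9.0000]] (det J = 1013.0000).
Solving J·Δ = −F gives Δ = (-0.4203, 1.0676, -1.3956).
Then the next iterate is (p, q, r)₁ = (1.0797, -1.9324, 1.1044).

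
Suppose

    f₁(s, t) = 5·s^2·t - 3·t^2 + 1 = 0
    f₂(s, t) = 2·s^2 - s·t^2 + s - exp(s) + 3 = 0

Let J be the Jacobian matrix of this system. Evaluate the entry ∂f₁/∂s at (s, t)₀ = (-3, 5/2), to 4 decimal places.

∂f₁/∂s = 10·s·t.
At (-3, 5/2) this is -75.0000.

-75.0000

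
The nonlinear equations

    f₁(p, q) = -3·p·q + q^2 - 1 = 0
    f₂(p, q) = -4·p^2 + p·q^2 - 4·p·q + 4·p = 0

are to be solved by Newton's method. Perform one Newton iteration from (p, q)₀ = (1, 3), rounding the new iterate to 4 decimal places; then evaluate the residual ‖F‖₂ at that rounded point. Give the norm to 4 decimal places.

49.9744

At (1, 3): F = (-1.0000, -3.0000).
Jacobian J = [[-3·q, -3·p + 2·q], [-8·p + q^2 - 4·q + 4, 2·p·q - 4·p]].
At the point, J = [[-9.0000, 3.0000], [-7.0000, 2.0000]] (det J = 3.0000).
Solving J·Δ = −F gives Δ = (-2.3333, -6.6667).
Then the next iterate is (p, q)₁ = (-1.3333, -3.6667).
Re-evaluating at (-1.3333, -3.6667): F = (-2.221744, -49.925004), so ‖F‖₂ = 49.9744.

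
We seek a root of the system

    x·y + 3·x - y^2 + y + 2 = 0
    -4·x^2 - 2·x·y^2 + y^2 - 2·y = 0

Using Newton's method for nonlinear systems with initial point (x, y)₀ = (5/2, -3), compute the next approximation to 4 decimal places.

(1.6620, -1.9474)

At (5/2, -3): F = (-10.0000, -55.0000).
Jacobian J = [[y + 3, x - 2·y + 1], [-8·x - 2·y^2, -4·x·y + 2·y - 2]].
At the point, J = [[0.0000, 9.5000], [-38.0000, 22.0000]] (det J = 361.0000).
Solving J·Δ = −F gives Δ = (-0.8380, 1.0526).
Then the next iterate is (x, y)₁ = (1.6620, -1.9474).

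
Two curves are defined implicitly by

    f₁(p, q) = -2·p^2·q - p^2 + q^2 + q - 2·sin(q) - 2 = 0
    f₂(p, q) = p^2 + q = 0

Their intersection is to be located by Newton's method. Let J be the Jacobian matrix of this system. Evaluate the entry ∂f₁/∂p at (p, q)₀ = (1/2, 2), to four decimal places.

-5.0000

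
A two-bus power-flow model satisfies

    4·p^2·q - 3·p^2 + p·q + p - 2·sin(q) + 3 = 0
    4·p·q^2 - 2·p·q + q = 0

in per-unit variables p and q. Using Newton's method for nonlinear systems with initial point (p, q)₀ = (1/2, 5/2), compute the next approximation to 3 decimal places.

(0.168, 1.914)

At (1/2, 5/2): F = (5.30306, 12.500).
Jacobian J = [[8·p·q - 6·p + q + 1, 4·p^2 + p - 2·cos(q)], [4·q^2 - 2·q, 8·p·q - 2·p + 1]].
At the point, J = [[10.500, 3.10229], [20.000, 10.000]] (det J = 42.95426).
Solving J·Δ = −F gives Δ = (-0.332, -0.586).
Then the next iterate is (p, q)₁ = (0.168, 1.914).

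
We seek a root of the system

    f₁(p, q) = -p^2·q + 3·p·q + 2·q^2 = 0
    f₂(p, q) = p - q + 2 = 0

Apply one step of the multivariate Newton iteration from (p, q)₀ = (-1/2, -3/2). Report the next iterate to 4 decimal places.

At (-1/2, -3/2): F = (7.1250, 3.0000).
Jacobian J = [[-2·p·q + 3·q, -p^2 + 3·p + 4·q], [1, -1]].
At the point, J = [[-6.0000, -7.7500], [1.0000, -1.0000]] (det J = 13.7500).
Solving J·Δ = −F gives Δ = (-1.1727, 1.8273).
Then the next iterate is (p, q)₁ = (-1.6727, 0.3273).

(-1.6727, 0.3273)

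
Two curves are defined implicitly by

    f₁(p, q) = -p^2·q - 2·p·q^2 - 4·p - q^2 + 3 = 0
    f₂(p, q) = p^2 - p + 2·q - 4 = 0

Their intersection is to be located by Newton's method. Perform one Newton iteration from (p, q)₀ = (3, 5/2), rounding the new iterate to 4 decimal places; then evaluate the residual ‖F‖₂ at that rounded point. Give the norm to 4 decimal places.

At (3, 5/2): F = (-75.2500, 7.0000).
Jacobian J = [[-2·p·q - 2·q^2 - 4, -p^2 - 4·p·q - 2·q], [2·p - 1, 2]].
At the point, J = [[-31.5000, -44.0000], [5.0000, 2.0000]] (det J = 157.0000).
Solving J·Δ = −F gives Δ = (-1.0032, -0.9920).
Then the next iterate is (p, q)₁ = (1.9968, 1.5080).
Re-evaluating at (1.9968, 1.5080): F = (-22.355679, 1.006410), so ‖F‖₂ = 22.3783.

22.3783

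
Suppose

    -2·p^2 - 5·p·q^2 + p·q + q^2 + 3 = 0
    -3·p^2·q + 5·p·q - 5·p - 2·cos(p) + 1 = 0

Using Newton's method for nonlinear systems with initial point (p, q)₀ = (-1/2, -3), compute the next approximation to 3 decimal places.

(-0.234, -1.919)

At (-1/2, -3): F = (35.500, 11.49483).
Jacobian J = [[-4·p - 5·q^2 + q, -10·p·q + p + 2·q], [-6·p·q + 5·q + 2·sin(p) - 5, -3·p^2 + 5·p]].
At the point, J = [[-46.000, -21.500], [-29.95885, -3.250]] (det J = -494.61530).
Solving J·Δ = −F gives Δ = (0.266, 1.081).
Then the next iterate is (p, q)₁ = (-0.234, -1.919).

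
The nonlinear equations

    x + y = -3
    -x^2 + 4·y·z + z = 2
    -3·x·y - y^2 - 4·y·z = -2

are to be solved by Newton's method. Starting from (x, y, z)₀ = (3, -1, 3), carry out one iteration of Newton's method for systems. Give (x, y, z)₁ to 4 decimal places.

(8.1667, -11.1667, -54.6667)

At (3, -1, 3): F = (5.0000, -20.0000, 22.0000).
Jacobian J = [[1, 1, 0], [-2·x, 4·z, 4·y + 1], [-3·y, -3·x - 2·y - 4·z, -4·y]].
At the point, J = [[1.0000, 1.0000, 0.0000], [-6.0000, 12.0000, -3.0000], [3.0000, -19.0000, 4.0000]] (det J = 6.0000).
Solving J·Δ = −F gives Δ = (5.1667, -10.1667, -57.6667).
Then the next iterate is (x, y, z)₁ = (8.1667, -11.1667, -54.6667).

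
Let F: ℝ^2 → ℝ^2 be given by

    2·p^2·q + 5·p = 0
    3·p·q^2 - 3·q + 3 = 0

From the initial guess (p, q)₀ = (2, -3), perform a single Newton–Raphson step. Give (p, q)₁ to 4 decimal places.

(1.9657, -1.3314)

At (2, -3): F = (-14.0000, 66.0000).
Jacobian J = [[4·p·q + 5, 2·p^2], [3·q^2, 6·p·q - 3]].
At the point, J = [[-19.0000, 8.0000], [27.0000, -39.0000]] (det J = 525.0000).
Solving J·Δ = −F gives Δ = (-0.0343, 1.6686).
Then the next iterate is (p, q)₁ = (1.9657, -1.3314).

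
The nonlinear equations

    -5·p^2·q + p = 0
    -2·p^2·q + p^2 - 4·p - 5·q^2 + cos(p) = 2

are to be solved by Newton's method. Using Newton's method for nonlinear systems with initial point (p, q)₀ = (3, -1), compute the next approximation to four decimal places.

(3.1825, 0.1924)

At (3, -1): F = (48.0000, 7.010008).
Jacobian J = [[-10·p·q + 1, -5·p^2], [-4·p·q + 2·p - sin(p) - 4, -2·p^2 - 10·q]].
At the point, J = [[31.0000, -45.0000], [13.858880, -8.0000]] (det J = 375.649600).
Solving J·Δ = −F gives Δ = (0.1825, 1.1924).
Then the next iterate is (p, q)₁ = (3.1825, 0.1924).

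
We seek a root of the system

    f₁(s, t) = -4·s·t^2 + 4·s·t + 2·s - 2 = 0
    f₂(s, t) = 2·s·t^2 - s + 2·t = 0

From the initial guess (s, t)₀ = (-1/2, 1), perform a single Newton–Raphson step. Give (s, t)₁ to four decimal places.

At (-1/2, 1): F = (-3.0000, 1.5000).
Jacobian J = [[-4·t^2 + 4·t + 2, -8·s·t + 4·s], [2·t^2 - 1, 4·s·t + 2]].
At the point, J = [[2.0000, 2.0000], [1.0000, 0.0000]] (det J = -2.0000).
Solving J·Δ = −F gives Δ = (-1.5000, 3.0000).
Then the next iterate is (s, t)₁ = (-2.0000, 4.0000).

(-2.0000, 4.0000)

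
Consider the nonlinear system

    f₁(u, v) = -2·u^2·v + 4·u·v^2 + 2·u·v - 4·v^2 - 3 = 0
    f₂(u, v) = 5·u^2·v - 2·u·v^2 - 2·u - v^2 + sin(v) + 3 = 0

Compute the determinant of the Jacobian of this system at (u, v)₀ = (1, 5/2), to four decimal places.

-216.0229

J = [[-4·u·v + 4·v^2 + 2·v, -2·u^2 + 8·u·v + 2·u - 8·v], [10·u·v - 2·v^2 - 2, 5·u^2 - 4·u·v - 2·v + cos(v)]].
At the point, J = [[20.0000, 0.0000], [10.5000, -10.801144]].
det J = -216.0229.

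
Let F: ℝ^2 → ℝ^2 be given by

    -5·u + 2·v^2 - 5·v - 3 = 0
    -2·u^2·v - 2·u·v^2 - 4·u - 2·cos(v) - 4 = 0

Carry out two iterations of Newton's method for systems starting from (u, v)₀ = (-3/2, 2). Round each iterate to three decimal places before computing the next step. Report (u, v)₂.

(-1.237, 1.186)

At (-3/2, 2): F = (2.500, 5.83229).
Jacobian J = [[-5, 4·v - 5], [-4·u·v - 2·v^2 - 4, -2·u^2 - 4·u·v + 2·sin(v)]].
At the point, J = [[-5.000, 3.000], [0.000, 9.31859]] (det J = -46.59297).
Solving J·Δ = −F gives Δ = (0.124, -0.626).
Then the next iterate is (u, v)₁ = (-1.376, 1.374).
Round to (-1.376, 1.374) and repeat: F = (0.78575, 1.10538), J = [[-5.000, 0.496], [-0.21326, 5.73714]].
Δ = (0.139, -0.188), so (u, v)₂ = (-1.237, 1.186).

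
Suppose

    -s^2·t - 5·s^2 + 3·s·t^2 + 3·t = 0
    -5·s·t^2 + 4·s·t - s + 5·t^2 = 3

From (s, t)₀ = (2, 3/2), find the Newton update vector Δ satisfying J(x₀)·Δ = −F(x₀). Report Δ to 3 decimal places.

(-0.532, -0.132)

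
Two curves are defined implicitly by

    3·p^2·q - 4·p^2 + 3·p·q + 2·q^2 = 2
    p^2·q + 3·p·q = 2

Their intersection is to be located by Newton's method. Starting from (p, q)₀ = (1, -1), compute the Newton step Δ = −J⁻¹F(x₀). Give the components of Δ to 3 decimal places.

(-0.483, 0.897)

At (1, -1): F = (-10.000, -6.000).
Jacobian J = [[6·p·q - 8·p + 3·q, 3·p^2 + 3·p + 4·q], [2·p·q + 3·q, p^2 + 3·p]].
At the point, J = [[-17.000, 2.000], [-5.000, 4.000]] (det J = -58.000).
Solving J·Δ = −F gives Δ = (-0.483, 0.897).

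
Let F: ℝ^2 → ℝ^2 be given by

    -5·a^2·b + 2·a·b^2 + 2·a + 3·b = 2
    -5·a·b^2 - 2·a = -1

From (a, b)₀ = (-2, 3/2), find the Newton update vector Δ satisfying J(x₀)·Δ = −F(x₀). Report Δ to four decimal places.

At (-2, 3/2): F = (-40.5000, 27.5000).
Jacobian J = [[-10·a·b + 2·b^2 + 2, -5·a^2 + 4·a·b + 3], [-5·b^2 - 2, -10·a·b]].
At the point, J = [[36.5000, -29.0000], [-13.2500, 30.0000]] (det J = 710.7500).
Solving J·Δ = −F gives Δ = (0.5874, -0.6572).

(0.5874, -0.6572)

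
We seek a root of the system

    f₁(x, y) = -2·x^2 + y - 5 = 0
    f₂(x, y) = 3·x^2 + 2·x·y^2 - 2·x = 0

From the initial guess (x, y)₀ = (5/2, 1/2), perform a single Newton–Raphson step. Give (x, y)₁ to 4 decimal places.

At (5/2, 1/2): F = (-17.0000, 15.0000).
Jacobian J = [[-4·x, 1], [6·x + 2·y^2 - 2, 4·x·y]].
At the point, J = [[-10.0000, 1.0000], [13.5000, 5.0000]] (det J = -63.5000).
Solving J·Δ = −F gives Δ = (-1.5748, 1.2520).
Then the next iterate is (x, y)₁ = (0.9252, 1.7520).

(0.9252, 1.7520)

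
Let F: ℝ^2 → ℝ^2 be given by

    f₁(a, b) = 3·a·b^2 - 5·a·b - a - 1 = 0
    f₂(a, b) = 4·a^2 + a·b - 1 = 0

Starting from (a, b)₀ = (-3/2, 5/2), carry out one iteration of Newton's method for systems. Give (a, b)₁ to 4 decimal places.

(-0.9875, 2.0877)

At (-3/2, 5/2): F = (-8.8750, 4.2500).
Jacobian J = [[3·b^2 - 5·b - 1, 6·a·b - 5·a], [8·a + b, a]].
At the point, J = [[5.2500, -15.0000], [-9.5000, -1.5000]] (det J = -150.3750).
Solving J·Δ = −F gives Δ = (0.5125, -0.4123).
Then the next iterate is (a, b)₁ = (-0.9875, 2.0877).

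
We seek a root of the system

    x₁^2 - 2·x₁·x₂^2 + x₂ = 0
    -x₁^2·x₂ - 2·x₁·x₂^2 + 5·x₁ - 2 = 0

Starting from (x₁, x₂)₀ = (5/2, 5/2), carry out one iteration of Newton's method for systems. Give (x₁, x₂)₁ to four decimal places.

(1.8084, 1.7786)

At (5/2, 5/2): F = (-22.5000, -36.3750).
Jacobian J = [[2·x₁ - 2·x₂^2, -4·x₁·x₂ + 1], [-2·x₁·x₂ - 2·x₂^2 + 5, -x₁^2 - 4·x₁·x₂]].
At the point, J = [[-7.5000, -24.0000], [-20.0000, -31.2500]] (det J = -245.6250).
Solving J·Δ = −F gives Δ = (-0.6916, -0.7214).
Then the next iterate is (x₁, x₂)₁ = (1.8084, 1.7786).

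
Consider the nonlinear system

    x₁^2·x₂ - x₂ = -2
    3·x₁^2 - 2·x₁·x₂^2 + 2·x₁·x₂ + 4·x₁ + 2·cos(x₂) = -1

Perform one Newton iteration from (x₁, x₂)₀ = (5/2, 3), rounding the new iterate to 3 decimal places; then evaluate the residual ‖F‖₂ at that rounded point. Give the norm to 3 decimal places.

At (5/2, 3): F = (17.750, -2.22998).
Jacobian J = [[2·x₁·x₂, x₁^2 - 1], [6·x₁ - 2·x₂^2 + 2·x₂ + 4, -4·x₁·x₂ + 2·x₁ - 2·sin(x₂)]].
At the point, J = [[15.000, 5.250], [7.000, -25.28224]] (det J = -415.98360).
Solving J·Δ = −F gives Δ = (-1.051, -0.379).
Then the next iterate is (x₁, x₂)₁ = (1.449, 2.621).
Re-evaluating at (1.449, 2.621): F = (4.88205, -0.95281), so ‖F‖₂ = 4.974.

4.974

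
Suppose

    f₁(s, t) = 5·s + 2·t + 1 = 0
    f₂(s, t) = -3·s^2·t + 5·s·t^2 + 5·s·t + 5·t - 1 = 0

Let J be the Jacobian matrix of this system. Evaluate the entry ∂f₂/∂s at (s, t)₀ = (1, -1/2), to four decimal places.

∂f₂/∂s = -6·s·t + 5·t^2 + 5·t.
At (1, -1/2) this is 1.7500.

1.7500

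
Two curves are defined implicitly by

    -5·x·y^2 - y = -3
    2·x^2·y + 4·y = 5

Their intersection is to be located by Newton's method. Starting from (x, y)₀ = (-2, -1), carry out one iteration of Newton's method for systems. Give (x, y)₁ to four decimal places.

At (-2, -1): F = (14.0000, -17.0000).
Jacobian J = [[-5·y^2, -10·x·y - 1], [4·x·y, 2·x^2 + 4]].
At the point, J = [[-5.0000, -21.0000], [8.0000, 12.0000]] (det J = 108.0000).
Solving J·Δ = −F gives Δ = (1.7500, 0.2500).
Then the next iterate is (x, y)₁ = (-0.2500, -0.7500).

(-0.2500, -0.7500)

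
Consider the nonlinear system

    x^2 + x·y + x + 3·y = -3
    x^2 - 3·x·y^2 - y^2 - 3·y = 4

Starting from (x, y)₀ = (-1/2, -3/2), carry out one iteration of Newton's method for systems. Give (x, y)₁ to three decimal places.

At (-1/2, -3/2): F = (-1.000, 1.875).
Jacobian J = [[2·x + y + 1, x + 3], [2·x - 3·y^2, -6·x·y - 2·y - 3]].
At the point, J = [[-1.500, 2.500], [-7.750, -4.500]] (det J = 26.125).
Solving J·Δ = −F gives Δ = (0.007, 0.404).
Then the next iterate is (x, y)₁ = (-0.493, -1.096).

(-0.493, -1.096)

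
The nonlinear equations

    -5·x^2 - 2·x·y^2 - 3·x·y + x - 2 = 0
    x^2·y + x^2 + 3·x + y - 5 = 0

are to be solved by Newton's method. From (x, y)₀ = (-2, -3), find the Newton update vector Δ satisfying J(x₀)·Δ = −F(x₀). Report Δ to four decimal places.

(1.6512, 0.7674)

At (-2, -3): F = (-6.0000, -22.0000).
Jacobian J = [[-10·x - 2·y^2 - 3·y + 1, -4·x·y - 3·x], [2·x·y + 2·x + 3, x^2 + 1]].
At the point, J = [[12.0000, -18.0000], [11.0000, 5.0000]] (det J = 258.0000).
Solving J·Δ = −F gives Δ = (1.6512, 0.7674).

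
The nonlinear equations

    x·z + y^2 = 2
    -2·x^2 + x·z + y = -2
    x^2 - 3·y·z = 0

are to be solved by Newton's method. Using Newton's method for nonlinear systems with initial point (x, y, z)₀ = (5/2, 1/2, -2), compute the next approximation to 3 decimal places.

At (5/2, 1/2, -2): F = (-6.750, -15.000, 9.250).
Jacobian J = [[z, 2·y, x], [-4·x + z, 1, x], [2·x, -3·z, -3·y]].
At the point, J = [[-2.000, 1.000, 2.500], [-12.000, 1.000, 2.500], [5.000, 6.000, -1.500]] (det J = -165.000).
Solving J·Δ = −F gives Δ = (-0.825, -0.313, 2.165).
Then the next iterate is (x, y, z)₁ = (1.675, 0.187, 0.165).

(1.675, 0.187, 0.165)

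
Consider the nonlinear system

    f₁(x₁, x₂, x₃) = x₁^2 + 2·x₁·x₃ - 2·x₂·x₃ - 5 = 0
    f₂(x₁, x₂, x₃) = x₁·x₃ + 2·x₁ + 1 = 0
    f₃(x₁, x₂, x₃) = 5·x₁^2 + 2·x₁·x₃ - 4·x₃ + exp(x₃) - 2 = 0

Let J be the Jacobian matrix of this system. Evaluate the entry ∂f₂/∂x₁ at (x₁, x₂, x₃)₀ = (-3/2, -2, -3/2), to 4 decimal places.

∂f₂/∂x₁ = x₃ + 2.
At (-3/2, -2, -3/2) this is 0.5000.

0.5000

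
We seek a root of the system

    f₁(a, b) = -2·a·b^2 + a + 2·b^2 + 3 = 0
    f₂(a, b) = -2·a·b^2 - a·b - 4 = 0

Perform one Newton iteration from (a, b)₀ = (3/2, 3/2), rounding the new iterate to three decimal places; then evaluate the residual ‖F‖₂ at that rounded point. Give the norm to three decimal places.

25.797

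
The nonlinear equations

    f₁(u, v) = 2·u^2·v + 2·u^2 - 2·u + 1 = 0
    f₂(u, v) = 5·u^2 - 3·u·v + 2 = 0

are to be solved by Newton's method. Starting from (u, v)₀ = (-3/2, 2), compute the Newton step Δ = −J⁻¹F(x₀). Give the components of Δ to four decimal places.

(4.7500, 17.2222)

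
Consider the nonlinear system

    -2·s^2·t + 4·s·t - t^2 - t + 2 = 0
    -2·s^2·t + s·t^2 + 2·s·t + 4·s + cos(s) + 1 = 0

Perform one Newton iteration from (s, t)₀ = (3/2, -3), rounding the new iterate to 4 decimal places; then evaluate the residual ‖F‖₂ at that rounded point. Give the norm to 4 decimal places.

8.8804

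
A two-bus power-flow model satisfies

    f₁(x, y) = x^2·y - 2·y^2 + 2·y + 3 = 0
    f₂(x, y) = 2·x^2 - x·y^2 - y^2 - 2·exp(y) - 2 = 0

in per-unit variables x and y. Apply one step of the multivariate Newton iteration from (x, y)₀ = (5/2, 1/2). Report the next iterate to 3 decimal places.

(1.415, -0.126)

At (5/2, 1/2): F = (6.625, 6.32756).
Jacobian J = [[2·x·y, x^2 - 4·y + 2], [4·x - y^2, -2·x·y - 2·y - 2·exp(y)]].
At the point, J = [[2.500, 6.250], [9.750, -6.79744]] (det J = -77.93111).
Solving J·Δ = −F gives Δ = (-1.085, -0.626).
Then the next iterate is (x, y)₁ = (1.415, -0.126).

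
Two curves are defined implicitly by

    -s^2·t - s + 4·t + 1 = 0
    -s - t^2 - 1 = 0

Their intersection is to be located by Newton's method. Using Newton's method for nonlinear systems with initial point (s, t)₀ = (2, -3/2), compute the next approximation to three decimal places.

(2.200, 0.317)

At (2, -3/2): F = (-1.000, -5.250).
Jacobian J = [[-2·s·t - 1, -s^2 + 4], [-1, -2·t]].
At the point, J = [[5.000, 0.000], [-1.000, 3.000]] (det J = 15.000).
Solving J·Δ = −F gives Δ = (0.200, 1.817).
Then the next iterate is (s, t)₁ = (2.200, 0.317).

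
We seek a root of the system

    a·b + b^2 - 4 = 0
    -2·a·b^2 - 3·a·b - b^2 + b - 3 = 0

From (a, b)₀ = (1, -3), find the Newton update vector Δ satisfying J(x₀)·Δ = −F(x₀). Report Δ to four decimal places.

(-0.9462, 0.9677)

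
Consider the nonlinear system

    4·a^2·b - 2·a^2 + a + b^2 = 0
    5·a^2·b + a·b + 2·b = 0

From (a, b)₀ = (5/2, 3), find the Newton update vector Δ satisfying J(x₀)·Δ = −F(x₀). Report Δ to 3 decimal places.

(-1.142, -0.508)

At (5/2, 3): F = (74.000, 107.250).
Jacobian J = [[8·a·b - 4·a + 1, 4·a^2 + 2·b], [10·a·b + b, 5·a^2 + a + 2]].
At the point, J = [[51.000, 31.000], [78.000, 35.750]] (det J = -594.750).
Solving J·Δ = −F gives Δ = (-1.142, -0.508).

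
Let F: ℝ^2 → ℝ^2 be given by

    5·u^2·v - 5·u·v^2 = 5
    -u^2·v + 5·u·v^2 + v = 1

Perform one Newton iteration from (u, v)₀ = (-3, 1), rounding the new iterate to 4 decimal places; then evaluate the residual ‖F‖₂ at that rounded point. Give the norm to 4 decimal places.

15.8654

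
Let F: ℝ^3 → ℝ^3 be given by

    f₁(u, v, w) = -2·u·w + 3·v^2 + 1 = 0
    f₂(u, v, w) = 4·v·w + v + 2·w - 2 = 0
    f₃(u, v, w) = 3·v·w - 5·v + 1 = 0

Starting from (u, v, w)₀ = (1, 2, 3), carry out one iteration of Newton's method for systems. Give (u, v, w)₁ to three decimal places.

At (1, 2, 3): F = (7.000, 30.000, 9.000).
Jacobian J = [[-2·w, 6·v, -2·u], [0, 4·w + 1, 4·v + 2], [0, 3·w - 5, 3·v]].
At the point, J = [[-6.000, 12.000, -2.000], [0.000, 13.000, 10.000], [0.000, 4.000, 6.000]] (det J = -228.000).
Solving J·Δ = −F gives Δ = (-3.596, -2.368, 0.079).
Then the next iterate is (u, v, w)₁ = (-2.596, -0.368, 3.079).

(-2.596, -0.368, 3.079)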